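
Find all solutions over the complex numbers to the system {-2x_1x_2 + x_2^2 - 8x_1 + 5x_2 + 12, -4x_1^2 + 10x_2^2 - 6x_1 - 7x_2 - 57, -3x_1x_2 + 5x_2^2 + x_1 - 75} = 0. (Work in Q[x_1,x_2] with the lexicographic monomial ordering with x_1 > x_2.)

{(3, -3)}

Compute a lex Gröbner basis by Buchberger's algorithm.
f_1 = -2x_1x_2 - 8x_1 + x_2^2 + 5x_2 + 12, LT = x_1x_2.
f_2 = -4x_1^2 - 6x_1 + 10x_2^2 - 7x_2 - 57, LT = x_1^2.
f_3 = -3x_1x_2 + x_1 + 5x_2^2 - 75, LT = x_1x_2.

S(f_1,f_2): lcm = x_1^2x_2. S = 4x_1^2 - 1/2x_1x_2^2 - 4x_1x_2 - 6x_1 + 5/2x_2^3 - 7/4x_2^2 - 57/4x_2.
  leading term x_1^2: subtract (-1)·f_2 from 4x_1^2 - 1/2x_1x_2^2 - 4x_1x_2 - 6x_1 + 5/2x_2^3 - 7/4x_2^2 - 57/4x_2 → -1/2x_1x_2^2 - 4x_1x_2 - 12x_1 + 5/2x_2^3 + 33/4x_2^2 - 85/4x_2 - 57
  leading term x_1x_2^2: subtract (1/4x_2)·f_1 from -1/2x_1x_2^2 - 4x_1x_2 - 12x_1 + 5/2x_2^3 + 33/4x_2^2 - 85/4x_2 - 57 → -2x_1x_2 - 12x_1 + 9/4x_2^3 + 7x_2^2 - 97/4x_2 - 57
  leading term x_1x_2: subtract (1)·f_1 from -2x_1x_2 - 12x_1 + 9/4x_2^3 + 7x_2^2 - 97/4x_2 - 57 → -4x_1 + 9/4x_2^3 + 6x_2^2 - 117/4x_2 - 69
  leading term x_1: no divisor's leading term divides it; move -4x_1 to the remainder.
  leading term x_2^3: no divisor's leading term divides it; move 9/4x_2^3 to the remainder.
  leading term x_2^2: no divisor's leading term divides it; move 6x_2^2 to the remainder.
  leading term x_2: no divisor's leading term divides it; move -117/4x_2 to the remainder.
  leading term 1: no divisor's leading term divides it; move -69 to the remainder.
  remainder -4x_1 + 9/4x_2^3 + 6x_2^2 - 117/4x_2 - 69 ≠ 0; add h_4 = -4x_1 + 9/4x_2^3 + 6x_2^2 - 117/4x_2 - 69 to the basis.

S(f_1,f_3): lcm = x_1x_2. S = 13/3x_1 + 7/6x_2^2 - 5/2x_2 - 31.
  leading term x_1: subtract (-13/12)·h_4 from 13/3x_1 + 7/6x_2^2 - 5/2x_2 - 31 → 39/16x_2^3 + 23/3x_2^2 - 547/16x_2 - 423/4
  leading term x_2^3: no divisor's leading term divides it; move 39/16x_2^3 to the remainder.
  leading term x_2^2: no divisor's leading term divides it; move 23/3x_2^2 to the remainder.
  leading term x_2: no divisor's leading term divides it; move -547/16x_2 to the remainder.
  leading term 1: no divisor's leading term divides it; move -423/4 to the remainder.
  remainder 39/16x_2^3 + 23/3x_2^2 - 547/16x_2 - 423/4 ≠ 0; add h_5 = 39/16x_2^3 + 23/3x_2^2 - 547/16x_2 - 423/4 to the basis.

S(f_2,f_3): lcm = x_1^2x_2. S = 1/3x_1^2 + 5/3x_1x_2^2 + 3/2x_1x_2 - 25x_1 - 5/2x_2^3 + 7/4x_2^2 + 57/4x_2.
  leading term x_1^2: subtract (-1/12)·f_2 from 1/3x_1^2 + 5/3x_1x_2^2 + 3/2x_1x_2 - 25x_1 - 5/2x_2^3 + 7/4x_2^2 + 57/4x_2 → 5/3x_1x_2^2 + 3/2x_1x_2 - 51/2x_1 - 5/2x_2^3 + 31/12x_2^2 + 41/3x_2 - 19/4
  leading term x_1x_2^2: subtract (-5/6x_2)·f_1 from 5/3x_1x_2^2 + 3/2x_1x_2 - 51/2x_1 - 5/2x_2^3 + 31/12x_2^2 + 41/3x_2 - 19/4 → -31/6x_1x_2 - 51/2x_1 - 5/3x_2^3 + 27/4x_2^2 + 71/3x_2 - 19/4
  leading term x_1x_2: subtract (31/12)·f_1 from -31/6x_1x_2 - 51/2x_1 - 5/3x_2^3 + 27/4x_2^2 + 71/3x_2 - 19/4 → -29/6x_1 - 5/3x_2^3 + 25/6x_2^2 + 43/4x_2 - 143/4
  leading term x_1: subtract (29/24)·h_4 from -29/6x_1 - 5/3x_2^3 + 25/6x_2^2 + 43/4x_2 - 143/4 → -421/96x_2^3 - 37/12x_2^2 + 1475/32x_2 + 381/8
  leading term x_2^3: subtract (-421/234)·h_5 from -421/96x_2^3 - 37/12x_2^2 + 1475/32x_2 + 381/8 → 15037/1404x_2^2 - 3607/234x_2 - 7417/52
  leading term x_2^2: no divisor's leading term divides it; move 15037/1404x_2^2 to the remainder.
  leading term x_2: no divisor's leading term divides it; move -3607/234x_2 to the remainder.
  leading term 1: no divisor's leading term divides it; move -7417/52 to the remainder.
  remainder 15037/1404x_2^2 - 3607/234x_2 - 7417/52 ≠ 0; add h_6 = 15037/1404x_2^2 - 3607/234x_2 - 7417/52 to the basis.

S(f_1,h_4): lcm = x_1x_2. S = 4x_1 + 9/16x_2^4 + 3/2x_2^3 - 125/16x_2^2 - 79/4x_2 - 6.
  leading term x_1: subtract (-1)·h_4 from 4x_1 + 9/16x_2^4 + 3/2x_2^3 - 125/16x_2^2 - 79/4x_2 - 6 → 9/16x_2^4 + 15/4x_2^3 - 29/16x_2^2 - 49x_2 - 75
  leading term x_2^4: subtract (3/13x_2)·h_5 from 9/16x_2^4 + 15/4x_2^3 - 29/16x_2^2 - 49x_2 - 75 → 103/52x_2^3 + 79/13x_2^2 - 1279/52x_2 - 75
  leading term x_2^3: subtract (412/507)·h_5 from 103/52x_2^3 + 79/13x_2^2 - 1279/52x_2 - 75 → -233/1521x_2^2 + 1615/507x_2 + 1848/169
  leading term x_2^2: subtract (-2796/195481)·h_6 from -233/1521x_2^2 + 1615/507x_2 + 1848/169 → 579587/195481x_2 + 1738761/195481
  leading term x_2: no divisor's leading term divides it; move 579587/195481x_2 to the remainder.
  leading term 1: no divisor's leading term divides it; move 1738761/195481 to the remainder.
  remainder 579587/195481x_2 + 1738761/195481 ≠ 0; add h_7 = 579587/195481x_2 + 1738761/195481 to the basis.

The other S-polynomials (S(f_2,h_4), S(f_3,h_4), S(f_1,h_5), S(f_2,h_5), S(f_3,h_5), S(h_4,h_5), S(f_1,h_6), S(f_2,h_6), S(f_3,h_6), S(h_4,h_6), S(h_5,h_6), S(f_1,h_7), S(f_2,h_7), S(f_3,h_7), S(h_4,h_7), S(h_5,h_7), S(h_6,h_7)) all reduce to 0 modulo the current basis, so we have a Gröbner basis.
Inter-reduce: drop elements whose leading term is divisible by another's, tail-reduce, and make monic.
Reduced Gröbner basis: {x_1 - 3, x_2 + 3}.

From the last basis element, x_2 + 3 = 0, so x_2 takes values in {-3}. Each choice, substituted upward through the basis, yields the corresponding point(s) of the solution set.
  x_2 = -3: the earlier basis element becomes x_1 - 3 = 0, giving x_1 = 3 — point (3, -3).
Each listed point satisfies every original equation (direct substitution).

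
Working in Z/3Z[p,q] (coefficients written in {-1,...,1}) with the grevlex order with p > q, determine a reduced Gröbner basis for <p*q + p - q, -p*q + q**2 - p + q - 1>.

G = {p + 1, q - 1}

f_1 = p*q + p - q, LT = p*q.
f_2 = -p*q + q**2 - p + q - 1, LT = p*q.

S(f_1,f_2): lcm = p*q. S = q**2 - 1.
  reduce S modulo (f_1, f_2):
  remainder q**2 - 1 ≠ 0; add g_3 = q**2 - 1 to the basis.

S(f_1,g_3): lcm = p*q**2. S = p*q - q**2 + p.
  reduce S modulo (f_1, f_2, g_3):
  remainder q - 1 ≠ 0; add g_4 = q - 1 to the basis.

S(f_1,g_4): lcm = p*q. S = -p - q.
  reduce S modulo (f_1, f_2, g_3, g_4):
  remainder -p - 1 ≠ 0; add g_5 = -p - 1 to the basis.

The other S-polynomials (S(f_2,g_3), S(f_2,g_4), S(g_3,g_4), S(f_1,g_5), S(f_2,g_5), S(g_3,g_5), S(g_4,g_5)) all reduce to 0 modulo the current basis, so we have a Gröbner basis.
Inter-reduce: drop elements whose leading term is divisible by another's, tail-reduce, and make monic.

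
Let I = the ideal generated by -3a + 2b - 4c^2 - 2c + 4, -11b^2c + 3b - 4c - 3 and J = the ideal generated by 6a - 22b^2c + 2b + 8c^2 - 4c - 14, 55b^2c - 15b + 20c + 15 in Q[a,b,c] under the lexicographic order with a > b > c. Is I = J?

Since reduced Gröbner bases are canonical representatives of ideals under a given ordering, it suffices to compute and compare them.
Buchberger on the first generating set:
f_1 = -3a + 2b - 4c^2 - 2c + 4, LT = a.
f_2 = -11b^2c + 3b - 4c - 3, LT = b^2c.

The S-polynomials (S(f_1,f_2)) all reduce to 0 modulo the current basis, so we have a Gröbner basis.
Inter-reduce: drop elements whose leading term is divisible by another's, tail-reduce, and make monic.
Reduced Gröbner basis: {a - 2/3b + 4/3c^2 + 2/3c - 4/3, b^2c - 3/11b + 4/11c + 3/11}.

Buchberger on the second generating set:
h_1 = 6a - 22b^2c + 2b + 8c^2 - 4c - 14, LT = a.
h_2 = 55b^2c - 15b + 20c + 15, LT = b^2c.

The S-polynomials (S(h_1,h_2)) all reduce to 0 modulo the current basis, so we have a Gröbner basis.
Inter-reduce: drop elements whose leading term is divisible by another's, tail-reduce, and make monic.
Reduced Gröbner basis: {a - 2/3b + 4/3c^2 + 2/3c - 4/3, b^2c - 3/11b + 4/11c + 3/11}.

Same reduced basis, so the two generating sets span the same ideal.
The same test decides containment: I ⊆ J iff every generator of I reduces to 0 modulo a Gröbner basis of J.

Yes, the ideals are equal.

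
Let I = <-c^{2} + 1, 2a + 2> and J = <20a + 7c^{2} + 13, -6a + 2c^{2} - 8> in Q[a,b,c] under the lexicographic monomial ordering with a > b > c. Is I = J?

Equality of ideals is decidable: compute both reduced Gröbner bases (unique for the ordering) and check whether they agree.
Buchberger on the first generating set:
f_1 = -c^{2} + 1, LT = c^{2}.
f_2 = 2a + 2, LT = a.

The S-polynomials (S(f_1,f_2)) all reduce to 0 modulo the current basis, so we have a Gröbner basis.
Inter-reduce: drop elements whose leading term is divisible by another's, tail-reduce, and make monic.
Reduced Gröbner basis: {a + 1, c^{2} - 1}.

Buchberger on the second generating set:
h_1 = 20a + 7c^{2} + 13, LT = a.
h_2 = -6a + 2c^{2} - 8, LT = a.

S(h_1,h_2): lcm = a. S = \tfrac{41}{60}c^{2} - \tfrac{41}{60}.
  reduce S modulo (h_1, h_2):
  remainder \tfrac{41}{60}c^{2} - \tfrac{41}{60} ≠ 0; add k_3 = \tfrac{41}{60}c^{2} - \tfrac{41}{60} to the basis.

The other S-polynomials (S(h_1,k_3), S(h_2,k_3)) all reduce to 0 modulo the current basis, so we have a Gröbner basis.
Inter-reduce: drop elements whose leading term is divisible by another's, tail-reduce, and make monic.
Reduced Gröbner basis: {a + 1, c^{2} - 1}.

Same reduced basis, so the two generating sets span the same ideal.

Yes, the ideals are equal.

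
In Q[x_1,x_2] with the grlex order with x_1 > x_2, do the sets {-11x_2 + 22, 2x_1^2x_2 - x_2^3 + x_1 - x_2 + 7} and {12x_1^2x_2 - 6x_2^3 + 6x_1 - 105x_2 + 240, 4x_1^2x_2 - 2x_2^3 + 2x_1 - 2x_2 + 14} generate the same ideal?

Yes, the ideals are equal.

Equality of ideals is decidable: compute both reduced Gröbner bases (unique for the ordering) and check whether they agree.
Buchberger on the first generating set:
f_1 = -11x_2 + 22, LT = x_2.
f_2 = 2x_1^2x_2 - x_2^3 + x_1 - x_2 + 7, LT = x_1^2x_2.

S(f_1,f_2): lcm = x_1^2x_2. S = 1/2x_2^3 - 2x_1^2 - 1/2x_1 + 1/2x_2 - 7/2.
  leading term x_2^3: subtract (-1/22x_2^2)·f_1 from 1/2x_2^3 - 2x_1^2 - 1/2x_1 + 1/2x_2 - 7/2 → -2x_1^2 + x_2^2 - 1/2x_1 + 1/2x_2 - 7/2
  leading term x_1^2: no divisor's leading term divides it; move -2x_1^2 to the remainder.
  leading term x_2^2: subtract (-1/11x_2)·f_1 from x_2^2 - 1/2x_1 + 1/2x_2 - 7/2 → -1/2x_1 + 5/2x_2 - 7/2
  leading term x_1: no divisor's leading term divides it; move -1/2x_1 to the remainder.
  leading term x_2: subtract (-5/22)·f_1 from 5/2x_2 - 7/2 → 3/2
  leading term 1: no divisor's leading term divides it; move 3/2 to the remainder.
  remainder -2x_1^2 - 1/2x_1 + 3/2 ≠ 0; add g_3 = -2x_1^2 - 1/2x_1 + 3/2 to the basis.

The other S-polynomials (S(f_1,g_3), S(f_2,g_3)) all reduce to 0 modulo the current basis, so we have a Gröbner basis.
Inter-reduce: drop elements whose leading term is divisible by another's, tail-reduce, and make monic.
Reduced Gröbner basis: {x_1^2 + 1/4x_1 - 3/4, x_2 - 2}.

Buchberger on the second generating set:
h_1 = 12x_1^2x_2 - 6x_2^3 + 6x_1 - 105x_2 + 240, LT = x_1^2x_2.
h_2 = 4x_1^2x_2 - 2x_2^3 + 2x_1 - 2x_2 + 14, LT = x_1^2x_2.

S(h_1,h_2): lcm = x_1^2x_2. S = -33/4x_2 + 33/2.
  leading term x_2: no divisor's leading term divides it; move -33/4x_2 to the remainder.
  leading term 1: no divisor's leading term divides it; move 33/2 to the remainder.
  remainder -33/4x_2 + 33/2 ≠ 0; add k_3 = -33/4x_2 + 33/2 to the basis.

S(h_1,k_3): lcm = x_1^2x_2. S = -1/2x_2^3 + 2x_1^2 + 1/2x_1 - 35/4x_2 + 20.
  leading term x_2^3: subtract (2/33x_2^2)·k_3 from -1/2x_2^3 + 2x_1^2 + 1/2x_1 - 35/4x_2 + 20 → 2x_1^2 - x_2^2 + 1/2x_1 - 35/4x_2 + 20
  leading term x_1^2: no divisor's leading term divides it; move 2x_1^2 to the remainder.
  leading term x_2^2: subtract (4/33x_2)·k_3 from -x_2^2 + 1/2x_1 - 35/4x_2 + 20 → 1/2x_1 - 43/4x_2 + 20
  leading term x_1: no divisor's leading term divides it; move 1/2x_1 to the remainder.
  leading term x_2: subtract (43/33)·k_3 from -43/4x_2 + 20 → -3/2
  leading term 1: no divisor's leading term divides it; move -3/2 to the remainder.
  remainder 2x_1^2 + 1/2x_1 - 3/2 ≠ 0; add k_4 = 2x_1^2 + 1/2x_1 - 3/2 to the basis.

The other S-polynomials (S(h_2,k_3), S(h_1,k_4), S(h_2,k_4), S(k_3,k_4)) all reduce to 0 modulo the current basis, so we have a Gröbner basis.
Inter-reduce: drop elements whose leading term is divisible by another's, tail-reduce, and make monic.
Reduced Gröbner basis: {x_1^2 + 1/4x_1 - 3/4, x_2 - 2}.

These coincide, so the ideals are equal.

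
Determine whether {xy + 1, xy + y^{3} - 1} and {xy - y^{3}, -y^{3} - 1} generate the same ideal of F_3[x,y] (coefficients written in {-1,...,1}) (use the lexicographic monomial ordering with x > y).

Yes, the ideals are equal.

Two ideals are equal iff their reduced Gröbner bases coincide (the reduced basis is unique for a fixed ordering).
Buchberger on the first generating set:
f_1 = xy + 1, LT = xy.
f_2 = xy + y^{3} - 1, LT = xy.

S(f_1,f_2): lcm = xy. S = -y^{3} - 1.
  reduce S modulo (f_1, f_2):
  remainder -y^{3} - 1 ≠ 0; add g_3 = -y^{3} - 1 to the basis.

S(f_1,g_3): lcm = xy^{3}. S = -x + y^{2}.
  reduce S modulo (f_1, f_2, g_3):
  remainder -x + y^{2} ≠ 0; add g_4 = -x + y^{2} to the basis.

The other S-polynomials (S(f_2,g_3), S(f_1,g_4), S(f_2,g_4), S(g_3,g_4)) all reduce to 0 modulo the current basis, so we have a Gröbner basis.
Inter-reduce: drop elements whose leading term is divisible by another's, tail-reduce, and make monic.
Reduced Gröbner basis: {x - y^{2}, y^{3} + 1}.

Buchberger on the second generating set:
h_1 = xy - y^{3}, LT = xy.
h_2 = -y^{3} - 1, LT = y^{3}.

S(h_1,h_2): lcm = xy^{3}. S = -x - y^{5}.
  reduce S modulo (h_1, h_2):
  remainder -x + y^{2} ≠ 0; add k_3 = -x + y^{2} to the basis.

The other S-polynomials (S(h_1,k_3), S(h_2,k_3)) all reduce to 0 modulo the current basis, so we have a Gröbner basis.
Inter-reduce: drop elements whose leading term is divisible by another's, tail-reduce, and make monic.
Reduced Gröbner basis: {x - y^{2}, y^{3} + 1}.

Same reduced basis, so the two generating sets span the same ideal.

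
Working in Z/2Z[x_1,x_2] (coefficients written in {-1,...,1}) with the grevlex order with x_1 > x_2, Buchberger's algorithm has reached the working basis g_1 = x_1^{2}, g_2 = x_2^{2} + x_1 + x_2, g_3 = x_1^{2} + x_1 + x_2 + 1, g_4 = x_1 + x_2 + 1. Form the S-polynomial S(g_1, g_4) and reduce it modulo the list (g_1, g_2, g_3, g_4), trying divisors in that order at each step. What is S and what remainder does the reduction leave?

lcm(LM(g_1), LM(g_4)) = x_1^{2}.
S = (lcm/LT(g_1))·g_1 − (lcm/LT(g_4))·g_4 = x_1x_2 + x_1.
Reduce S modulo (g_1, g_2, g_3, g_4) in that order:
  leading term x_1x_2: subtract (x_2)·g_4 from x_1x_2 + x_1 → x_2^{2} + x_1 + x_2
  leading term x_2^{2}: subtract (1)·g_2 from x_2^{2} + x_1 + x_2 → 0
The remainder is 0, so this S-polynomial contributes no new basis element.

S(g_1, g_4) = x_1x_2 + x_1; remainder on division = 0.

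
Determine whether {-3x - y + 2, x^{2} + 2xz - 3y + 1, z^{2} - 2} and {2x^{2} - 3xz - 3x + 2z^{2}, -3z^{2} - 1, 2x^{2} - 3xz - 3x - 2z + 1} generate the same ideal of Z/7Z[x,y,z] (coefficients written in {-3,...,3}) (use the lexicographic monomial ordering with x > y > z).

Equality of ideals is decidable: compute both reduced Gröbner bases (unique for the ordering) and check whether they agree.
Buchberger on the first generating set:
f_1 = -3x - y + 2, LT = x.
f_2 = x^{2} + 2xz - 3y + 1, LT = x^{2}.
f_3 = z^{2} - 2, LT = z^{2}.

S(f_1,f_2): lcm = x^{2}. S = -2xy - 2xz - 3x + 3y - 1.
  reduce S modulo (f_1, f_2, f_3):
  remainder 3y^{2} + 3yz - 2y + z - 3 ≠ 0; add g_4 = 3y^{2} + 3yz - 2y + z - 3 to the basis.

The other S-polynomials (S(f_1,f_3), S(f_2,f_3), S(f_1,g_4), S(f_2,g_4), S(f_3,g_4)) all reduce to 0 modulo the current basis, so we have a Gröbner basis.
Inter-reduce: drop elements whose leading term is divisible by another's, tail-reduce, and make monic.
Reduced Gröbner basis: {x - 2y - 3, y^{2} + yz - 3y - 2z - 1, z^{2} - 2}.

Buchberger on the second generating set:
h_1 = 2x^{2} - 3xz - 3x + 2z^{2}, LT = x^{2}.
h_2 = -3z^{2} - 1, LT = z^{2}.
h_3 = 2x^{2} - 3xz - 3x - 2z + 1, LT = x^{2}.

S(h_1,h_3): lcm = x^{2}. S = z^{2} + z + 3.
  reduce S modulo (h_1, h_2, h_3):
  remainder z - 2 ≠ 0; add k_4 = z - 2 to the basis.

S(h_2,k_4): lcm = z^{2}. S = 2z - 2.
  reduce S modulo (h_1, h_2, h_3, k_4):
  remainder 2 ≠ 0; add k_5 = 2 to the basis.

The other S-polynomials (S(h_1,h_2), S(h_2,h_3), S(h_1,k_4), S(h_3,k_4), S(h_1,k_5), S(h_2,k_5), S(h_3,k_5), S(k_4,k_5)) all reduce to 0 modulo the current basis, so we have a Gröbner basis.
Inter-reduce: drop elements whose leading term is divisible by another's, tail-reduce, and make monic.
Reduced Gröbner basis: {1}.

Since the reduced bases disagree, the two ideals are not the same.
The choice of monomial ordering does not affect the verdict — as long as both bases are computed under the same ordering, their equality decides ideal equality.

No, the ideals differ.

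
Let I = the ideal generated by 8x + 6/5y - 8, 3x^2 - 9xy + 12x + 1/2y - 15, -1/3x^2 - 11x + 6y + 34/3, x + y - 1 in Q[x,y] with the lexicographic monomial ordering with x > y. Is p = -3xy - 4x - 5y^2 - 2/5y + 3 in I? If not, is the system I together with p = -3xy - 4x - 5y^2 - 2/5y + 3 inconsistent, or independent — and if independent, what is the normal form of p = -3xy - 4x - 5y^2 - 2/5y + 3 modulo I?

Adjoining -3xy - 4x - 5y^2 - 2/5y + 3 makes the ideal the whole ring: the system is inconsistent.

First compute the reduced Gröbner basis of I by Buchberger's algorithm.
f_1 = 8x + 6/5y - 8, LT = x.
f_2 = 3x^2 - 9xy + 12x + 1/2y - 15, LT = x^2.
f_3 = -1/3x^2 - 11x + 6y + 34/3, LT = x^2.
f_4 = x + y - 1, LT = x.

S(f_1,f_2): lcm = x^2. S = 63/20xy - 5x - 1/6y + 5.
  reduce S modulo (f_1, f_2, f_3, f_4):
  remainder -189/400y^2 + 56/15y ≠ 0; add h_5 = -189/400y^2 + 56/15y to the basis.

S(f_1,f_3): lcm = x^2. S = 3/20xy - 34x + 18y + 34.
  reduce S modulo (f_1, f_2, f_3, f_4, h_5):
  remainder 4153/180y ≠ 0; add h_6 = 4153/180y to the basis.

The other S-polynomials (S(f_1,f_4), S(f_2,f_3), S(f_2,f_4), S(f_3,f_4), S(f_1,h_5), S(f_2,h_5), S(f_3,h_5), S(f_4,h_5), S(f_1,h_6), S(f_2,h_6), S(f_3,h_6), S(f_4,h_6), S(h_5,h_6)) all reduce to 0 modulo the current basis, so we have a Gröbner basis.
Inter-reduce: drop elements whose leading term is divisible by another's, tail-reduce, and make monic.
Reduced Gröbner basis: {x - 1, y}.
Label its elements g_1 = x - 1, g_2 = y.

Reduce p = -3xy - 4x - 5y^2 - 2/5y + 3 modulo G:
  leading term xy: subtract (-3y)·g_1 from -3xy - 4x - 5y^2 - 2/5y + 3 → -4x - 5y^2 - 17/5y + 3
  leading term x: subtract (-4)·g_1 from -4x - 5y^2 - 17/5y + 3 → -5y^2 - 17/5y - 1
  leading term y^2: subtract (-5y)·g_2 from -5y^2 - 17/5y - 1 → -17/5y - 1
  leading term y: subtract (-17/5)·g_2 from -17/5y - 1 → -1
  leading term 1: no divisor's leading term divides it; move -1 to the remainder.
  normal form = -1.
The normal form is nonzero, so p ∉ I. Since p minus its normal form lies in I, I + (p) = I + (r) where r = -1; decide whether this ideal is the whole ring.
Here r = -1 is a nonzero constant, hence a unit: 1 ∈ I + (p), the Gröbner basis of I + (p) is {1}, and the enlarged system has no common solution — adjoining p is inconsistent.

Ideal membership is decidable via reduction modulo a Gröbner basis.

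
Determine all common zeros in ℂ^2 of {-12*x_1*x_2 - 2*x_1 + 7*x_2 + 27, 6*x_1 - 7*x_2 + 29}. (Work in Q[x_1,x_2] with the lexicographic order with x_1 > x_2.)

Compute a lex Gröbner basis by Buchberger's algorithm.
f_1 = -12*x_1*x_2 - 2*x_1 + 7*x_2 + 27, LT = x_1*x_2.
f_2 = 6*x_1 - 7*x_2 + 29, LT = x_1.

S(f_1,f_2): lcm = x_1*x_2. S = 1/6*x_1 + 7/6*x_2**2 - 65/12*x_2 - 9/4.
  reduce S modulo (f_1, f_2):
  remainder 7/6*x_2**2 - 47/9*x_2 - 55/18 ≠ 0; add h_3 = 7/6*x_2**2 - 47/9*x_2 - 55/18 to the basis.

The other S-polynomials (S(f_1,h_3), S(f_2,h_3)) all reduce to 0 modulo the current basis, so we have a Gröbner basis.
Inter-reduce: drop elements whose leading term is divisible by another's, tail-reduce, and make monic.
Reduced Gröbner basis: {x_1 - 7/6*x_2 + 29/6, x_2**2 - 94/21*x_2 - 55/21}.

Since the basis is lex-ordered, x_2**2 - 94/21*x_2 - 55/21 is univariate in x_2. Its roots are {-11/21, 5}. Back-substituting each root into the other basis elements fixes the other coordinates.
  x_2 = -11/21: the earlier basis element becomes x_1 + 49/9 = 0, giving x_1 = -49/9 — point (-49/9, -11/21).
  x_2 = 5: the earlier basis element becomes x_1 - 1 = 0, giving x_1 = 1 — point (1, 5).

{(-49/9, -11/21), (1, 5)}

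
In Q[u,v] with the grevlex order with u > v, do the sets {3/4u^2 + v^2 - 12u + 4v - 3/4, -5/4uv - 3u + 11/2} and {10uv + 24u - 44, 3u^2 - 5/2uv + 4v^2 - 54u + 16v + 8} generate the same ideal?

Equality of ideals is decidable: compute both reduced Gröbner bases (unique for the ordering) and check whether they agree.
Buchberger on the first generating set:
f_1 = 3/4u^2 + v^2 - 12u + 4v - 3/4, LT = u^2.
f_2 = -5/4uv - 3u + 11/2, LT = uv.

S(f_1,f_2): lcm = u^2v. S = 4/3v^3 - 12/5u^2 - 16uv + 16/3v^2 + 22/5u - v.
  leading term v^3: no divisor's leading term divides it; move 4/3v^3 to the remainder.
  leading term u^2: subtract (-16/5)·f_1 from -12/5u^2 - 16uv + 16/3v^2 + 22/5u - v → -16uv + 128/15v^2 - 34u + 59/5v - 12/5
  leading term uv: subtract (64/5)·f_2 from -16uv + 128/15v^2 - 34u + 59/5v - 12/5 → 128/15v^2 + 22/5u + 59/5v - 364/5
  leading term v^2: no divisor's leading term divides it; move 128/15v^2 to the remainder.
  leading term u: no divisor's leading term divides it; move 22/5u to the remainder.
  leading term v: no divisor's leading term divides it; move 59/5v to the remainder.
  leading term 1: no divisor's leading term divides it; move -364/5 to the remainder.
  remainder 4/3v^3 + 128/15v^2 + 22/5u + 59/5v - 364/5 ≠ 0; add g_3 = 4/3v^3 + 128/15v^2 + 22/5u + 59/5v - 364/5 to the basis.

S(f_1,g_3): leading monomials are coprime, so the S-polynomial reduces to 0 (Buchberger's first criterion).
S(f_2,g_3): lcm = uv^3. S = -4uv^2 - 33/10u^2 - 177/20uv - 22/5v^2 + 273/5u.
  leading term uv^2: subtract (16/5v)·f_2 from -4uv^2 - 33/10u^2 - 177/20uv - 22/5v^2 + 273/5u → -33/10u^2 + 3/4uv - 22/5v^2 + 273/5u - 88/5v
  leading term u^2: subtract (-22/5)·f_1 from -33/10u^2 + 3/4uv - 22/5v^2 + 273/5u - 88/5v → 3/4uv + 9/5u - 33/10
  leading term uv: subtract (-3/5)·f_2 from 3/4uv + 9/5u - 33/10 → 0
  remainder 0.

Every S-polynomial of the final basis reduces to 0, so we have a Gröbner basis.
Inter-reduce: drop elements whose leading term is divisible by another's, tail-reduce, and make monic.
Reduced Gröbner basis: {v^3 + 32/5v^2 + 33/10u + 177/20v - 273/5, u^2 + 4/3v^2 - 16u + 16/3v - 1, uv + 12/5u - 22/5}.

Buchberger on the second generating set:
h_1 = 10uv + 24u - 44, LT = uv.
h_2 = 3u^2 - 5/2uv + 4v^2 - 54u + 16v + 8, LT = u^2.

S(h_1,h_2): lcm = u^2v. S = 5/6uv^2 - 4/3v^3 + 12/5u^2 + 18uv - 16/3v^2 - 22/5u - 8/3v.
  leading term uv^2: subtract (1/12v)·h_1 from 5/6uv^2 - 4/3v^3 + 12/5u^2 + 18uv - 16/3v^2 - 22/5u - 8/3v → -4/3v^3 + 12/5u^2 + 16uv - 16/3v^2 - 22/5u + v
  leading term v^3: no divisor's leading term divides it; move -4/3v^3 to the remainder.
  leading term u^2: subtract (4/5)·h_2 from 12/5u^2 + 16uv - 16/3v^2 - 22/5u + v → 18uv - 128/15v^2 + 194/5u - 59/5v - 32/5
  leading term uv: subtract (9/5)·h_1 from 18uv - 128/15v^2 + 194/5u - 59/5v - 32/5 → -128/15v^2 - 22/5u - 59/5v + 364/5
  leading term v^2: no divisor's leading term divides it; move -128/15v^2 to the remainder.
  leading term u: no divisor's leading term divides it; move -22/5u to the remainder.
  leading term v: no divisor's leading term divides it; move -59/5v to the remainder.
  leading term 1: no divisor's leading term divides it; move 364/5 to the remainder.
  remainder -4/3v^3 - 128/15v^2 - 22/5u - 59/5v + 364/5 ≠ 0; add k_3 = -4/3v^3 - 128/15v^2 - 22/5u - 59/5v + 364/5 to the basis.

S(h_1,k_3): lcm = uv^3. S = -4uv^2 - 33/10u^2 - 177/20uv - 22/5v^2 + 273/5u.
  leading term uv^2: subtract (-2/5v)·h_1 from -4uv^2 - 33/10u^2 - 177/20uv - 22/5v^2 + 273/5u → -33/10u^2 + 3/4uv - 22/5v^2 + 273/5u - 88/5v
  leading term u^2: subtract (-11/10)·h_2 from -33/10u^2 + 3/4uv - 22/5v^2 + 273/5u - 88/5v → -2uv - 24/5u + 44/5
  leading term uv: subtract (-1/5)·h_1 from -2uv - 24/5u + 44/5 → 0
  remainder 0.

S(h_2,k_3): leading monomials are coprime, so the S-polynomial reduces to 0 (Buchberger's first criterion).
Every S-polynomial of the final basis reduces to 0, so we have a Gröbner basis.
Inter-reduce: drop elements whose leading term is divisible by another's, tail-reduce, and make monic.
Reduced Gröbner basis: {v^3 + 32/5v^2 + 33/10u + 177/20v - 273/5, u^2 + 4/3v^2 - 16u + 16/3v - 1, uv + 12/5u - 22/5}.

Same reduced basis, so the two generating sets span the same ideal.

Yes, the ideals are equal.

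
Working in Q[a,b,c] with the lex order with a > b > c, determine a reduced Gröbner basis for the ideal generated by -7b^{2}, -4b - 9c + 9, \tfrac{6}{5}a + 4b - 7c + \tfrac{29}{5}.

G = {a - \tfrac{40}{3}c + \tfrac{37}{3}, b + \tfrac{9}{4}c - \tfrac{9}{4}, c^{2} - 2c + 1}

The reduced Gröbner basis is the canonical form of the ideal for this ordering.

f_1 = -7b^{2}, LT = b^{2}.
f_2 = -4b - 9c + 9, LT = b.
f_3 = \tfrac{6}{5}a + 4b - 7c + \tfrac{29}{5}, LT = a.

S(f_1,f_2): lcm = b^{2}. S = -\tfrac{9}{4}bc + \tfrac{9}{4}b.
  leading term bc: subtract (\tfrac{9}{16}c)·f_2 from -\tfrac{9}{4}bc + \tfrac{9}{4}b → \tfrac{9}{4}b + \tfrac{81}{16}c^{2} - \tfrac{81}{16}c
  leading term b: subtract (-\tfrac{9}{16})·f_2 from \tfrac{9}{4}b + \tfrac{81}{16}c^{2} - \tfrac{81}{16}c → \tfrac{81}{16}c^{2} - \tfrac{81}{8}c + \tfrac{81}{16}
  leading term c^{2}: no divisor's leading term divides it; move \tfrac{81}{16}c^{2} to the remainder.
  leading term c: no divisor's leading term divides it; move -\tfrac{81}{8}c to the remainder.
  leading term 1: no divisor's leading term divides it; move \tfrac{81}{16} to the remainder.
  remainder \tfrac{81}{16}c^{2} - \tfrac{81}{8}c + \tfrac{81}{16} ≠ 0; add g_4 = \tfrac{81}{16}c^{2} - \tfrac{81}{8}c + \tfrac{81}{16} to the basis.

The other S-polynomials (S(f_1,f_3), S(f_2,f_3), S(f_1,g_4), S(f_2,g_4), S(f_3,g_4)) all reduce to 0 modulo the current basis, so we have a Gröbner basis.
Inter-reduce: drop elements whose leading term is divisible by another's, tail-reduce, and make monic.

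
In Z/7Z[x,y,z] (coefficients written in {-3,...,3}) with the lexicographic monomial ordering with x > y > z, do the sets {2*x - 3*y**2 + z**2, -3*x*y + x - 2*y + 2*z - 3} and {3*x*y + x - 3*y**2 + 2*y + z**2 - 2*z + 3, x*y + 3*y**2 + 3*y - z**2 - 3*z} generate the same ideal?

Since reduced Gröbner bases are canonical representatives of ideals under a given ordering, it suffices to compute and compare them.
Buchberger on the first generating set:
f_1 = 2*x - 3*y**2 + z**2, LT = x.
f_2 = -3*x*y + x - 2*y + 2*z - 3, LT = x*y.

S(f_1,f_2): lcm = x*y. S = -2*x + 2*y**3 - 3*y*z**2 - 3*y + 3*z - 1.
  reduce S modulo (f_1, f_2):
  remainder 2*y**3 - 3*y**2 - 3*y*z**2 - 3*y + z**2 + 3*z - 1 ≠ 0; add g_3 = 2*y**3 - 3*y**2 - 3*y*z**2 - 3*y + z**2 + 3*z - 1 to the basis.

The other S-polynomials (S(f_1,g_3), S(f_2,g_3)) all reduce to 0 modulo the current basis, so we have a Gröbner basis.
Inter-reduce: drop elements whose leading term is divisible by another's, tail-reduce, and make monic.
Reduced Gröbner basis: {x + 2*y**2 - 3*z**2, y**3 + 2*y**2 + 2*y*z**2 + 2*y - 3*z**2 - 2*z + 3}.

Buchberger on the second generating set:
h_1 = 3*x*y + x - 3*y**2 + 2*y + z**2 - 2*z + 3, LT = x*y.
h_2 = x*y + 3*y**2 + 3*y - z**2 - 3*z, LT = x*y.

S(h_1,h_2): lcm = x*y. S = -2*x + 3*y**2 - z**2 + 1.
  reduce S modulo (h_1, h_2):
  remainder -2*x + 3*y**2 - z**2 + 1 ≠ 0; add k_3 = -2*x + 3*y**2 - z**2 + 1 to the basis.

S(h_1,k_3): lcm = x*y. S = -2*x - 2*y**3 - y**2 + 3*y*z**2 - 2*z**2 - 3*z + 1.
  reduce S modulo (h_1, h_2, k_3):
  remainder -2*y**3 + 3*y**2 + 3*y*z**2 - z**2 - 3*z ≠ 0; add k_4 = -2*y**3 + 3*y**2 + 3*y*z**2 - z**2 - 3*z to the basis.

The other S-polynomials (S(h_2,k_3), S(h_1,k_4), S(h_2,k_4), S(k_3,k_4)) all reduce to 0 modulo the current basis, so we have a Gröbner basis.
Inter-reduce: drop elements whose leading term is divisible by another's, tail-reduce, and make monic.
Reduced Gröbner basis: {x + 2*y**2 - 3*z**2 + 3, y**3 + 2*y**2 + 2*y*z**2 - 3*z**2 - 2*z}.

The bases are distinct; the ideals are different.

No, the ideals differ.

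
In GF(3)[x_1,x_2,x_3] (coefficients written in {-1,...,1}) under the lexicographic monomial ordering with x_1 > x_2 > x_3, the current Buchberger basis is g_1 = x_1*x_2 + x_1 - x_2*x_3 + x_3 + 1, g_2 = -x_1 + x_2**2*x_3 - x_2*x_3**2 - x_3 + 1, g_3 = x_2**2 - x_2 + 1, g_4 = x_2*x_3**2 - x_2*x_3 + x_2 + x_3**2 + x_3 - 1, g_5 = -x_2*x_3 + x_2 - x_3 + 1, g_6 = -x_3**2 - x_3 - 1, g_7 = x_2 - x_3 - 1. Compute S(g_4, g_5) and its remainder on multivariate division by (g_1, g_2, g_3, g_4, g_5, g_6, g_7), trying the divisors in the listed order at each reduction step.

S(g_4, g_5) = x_2 - x_3 - 1; remainder on division = 0.

lcm(LM(g_4), LM(g_5)) = x_2*x_3**2.
S = (lcm/LT(g_4))·g_4 − (lcm/LT(g_5))·g_5 = x_2 - x_3 - 1.
Reduce S modulo (g_1, g_2, g_3, g_4, g_5, g_6, g_7) in that order:
  leading term x_2: subtract (1)·g_7 from x_2 - x_3 - 1 → 0
The remainder is 0, so this S-polynomial contributes no new basis element.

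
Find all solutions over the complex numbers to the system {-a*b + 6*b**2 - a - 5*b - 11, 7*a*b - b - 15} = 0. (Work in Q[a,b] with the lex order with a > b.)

Compute a lex Gröbner basis by Buchberger's algorithm.
f_1 = -a*b - a + 6*b**2 - 5*b - 11, LT = a*b.
f_2 = 7*a*b - b - 15, LT = a*b.

S(f_1,f_2): lcm = a*b. S = a - 6*b**2 + 36/7*b + 92/7.
  reduce S modulo (f_1, f_2):
  remainder a - 6*b**2 + 36/7*b + 92/7 ≠ 0; add h_3 = a - 6*b**2 + 36/7*b + 92/7 to the basis.

S(f_1,h_3): lcm = a*b. S = a + 6*b**3 - 78/7*b**2 - 57/7*b + 11.
  reduce S modulo (f_1, f_2, h_3):
  remainder 6*b**3 - 36/7*b**2 - 93/7*b - 15/7 ≠ 0; add h_4 = 6*b**3 - 36/7*b**2 - 93/7*b - 15/7 to the basis.

The other S-polynomials (S(f_2,h_3), S(f_1,h_4), S(f_2,h_4), S(h_3,h_4)) all reduce to 0 modulo the current basis, so we have a Gröbner basis.
Inter-reduce: drop elements whose leading term is divisible by another's, tail-reduce, and make monic.
Reduced Gröbner basis: {a - 6*b**2 + 36/7*b + 92/7, b**3 - 6/7*b**2 - 31/14*b - 5/14}.

The lex basis is triangular: the last element involves only b. Solving b**3 - 6/7*b**2 - 31/14*b - 5/14 = 0 gives b ∈ {-1, 13/14 - sqrt(239)/14, 13/14 + sqrt(239)/14}; substituting each value into the earlier elements determines the remaining variables.
  b = -1: the earlier basis element becomes a + 2 = 0, giving a = -2 — point (-2, -1).
  b = 13/14 - sqrt(239)/14: the earlier basis element becomes a + 38/7 + 3*sqrt(239)/7 = 0, giving a = -3*sqrt(239)/7 - 38/7 — point (-3*sqrt(239)/7 - 38/7, 13/14 - sqrt(239)/14).
  b = 13/14 + sqrt(239)/14: the earlier basis element becomes a - 3*sqrt(239)/7 + 38/7 = 0, giving a = -38/7 + 3*sqrt(239)/7 — point (-38/7 + 3*sqrt(239)/7, 13/14 + sqrt(239)/14).
This is the nonlinear analogue of row-reducing a linear system.

{(-2, -1), (-3*sqrt(239)/7 - 38/7, 13/14 - sqrt(239)/14), (-38/7 + 3*sqrt(239)/7, 13/14 + sqrt(239)/14)}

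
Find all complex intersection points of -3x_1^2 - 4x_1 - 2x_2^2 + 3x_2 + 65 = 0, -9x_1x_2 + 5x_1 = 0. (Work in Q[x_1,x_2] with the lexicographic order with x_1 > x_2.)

Compute a lex Gröbner basis by Buchberger's algorithm.
f_1 = -3x_1^2 - 4x_1 - 2x_2^2 + 3x_2 + 65, LT = x_1^2.
f_2 = -9x_1x_2 + 5x_1, LT = x_1x_2.

S(f_1,f_2): lcm = x_1^2x_2. S = 5/9x_1^2 + 4/3x_1x_2 + 2/3x_2^3 - x_2^2 - 65/3x_2.
  reduce S modulo (f_1, f_2):
  remainder 2/3x_2^3 - 37/27x_2^2 - 190/9x_2 + 325/27 ≠ 0; add h_3 = 2/3x_2^3 - 37/27x_2^2 - 190/9x_2 + 325/27 to the basis.

The other S-polynomials (S(f_1,h_3), S(f_2,h_3)) all reduce to 0 modulo the current basis, so we have a Gröbner basis.
Inter-reduce: drop elements whose leading term is divisible by another's, tail-reduce, and make monic.
Reduced Gröbner basis: {x_1^2 + 4/3x_1 + 2/3x_2^2 - x_2 - 65/3, x_1x_2 - 5/9x_1, x_2^3 - 37/18x_2^2 - 95/3x_2 + 325/18}.

Elimination: the polynomial x_2^3 - 37/18x_2^2 - 95/3x_2 + 325/18 lies in the elimination ideal for x_2, so x_2 ∈ {-5, 5/9, 13/2}. For each such x_2, the remaining basis elements (now univariate) give the rest of the solution.
  x_2 = -5: the earlier basis elements become x_1^2 + 4/3x_1 = 0; -50/9x_1 = 0, giving x_1 = 0 — point (0, -5).
  x_2 = 5/9: the earlier basis element becomes x_1^2 + 4/3x_1 - 5350/243 = 0, giving x_1 = -2/3 + sqrt(16374)/27, -sqrt(16374)/27 - 2/3 — points (-2/3 + sqrt(16374)/27, 5/9), (-sqrt(16374)/27 - 2/3, 5/9).
  x_2 = 13/2: the earlier basis elements become x_1^2 + 4/3x_1 = 0; 107/18x_1 = 0, giving x_1 = 0 — point (0, 13/2).

{(0, -5), (-2/3 + sqrt(16374)/27, 5/9), (-sqrt(16374)/27 - 2/3, 5/9), (0, 13/2)}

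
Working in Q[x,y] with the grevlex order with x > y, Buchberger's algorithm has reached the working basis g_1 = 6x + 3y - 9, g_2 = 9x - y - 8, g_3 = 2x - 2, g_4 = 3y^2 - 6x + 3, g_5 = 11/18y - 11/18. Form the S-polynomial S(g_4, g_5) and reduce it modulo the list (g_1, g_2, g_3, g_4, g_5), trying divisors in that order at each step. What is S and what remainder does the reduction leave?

S(g_4, g_5) = -2x + y + 1; remainder on division = 0.

lcm(LM(g_4), LM(g_5)) = y^2.
S = (lcm/LT(g_4))·g_4 − (lcm/LT(g_5))·g_5 = -2x + y + 1.
Reduce S modulo (g_1, g_2, g_3, g_4, g_5) in that order:
  leading term x: subtract (-1/3)·g_1 from -2x + y + 1 → 2y - 2
  leading term y: subtract (36/11)·g_5 from 2y - 2 → 0
The remainder is 0, so this S-polynomial contributes no new basis element.
An S-polynomial is built so that the two leading terms cancel; whether anything survives reduction is exactly the Gröbner-basis criterion.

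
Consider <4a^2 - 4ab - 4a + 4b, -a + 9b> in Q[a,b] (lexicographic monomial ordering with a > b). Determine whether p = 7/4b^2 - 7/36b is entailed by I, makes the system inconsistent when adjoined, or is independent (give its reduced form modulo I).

7/4b^2 - 7/36b lies in I (it reduces to 0).

First compute the reduced Gröbner basis of I by Buchberger's algorithm.
f_1 = 4a^2 - 4ab - 4a + 4b, LT = a^2.
f_2 = -a + 9b, LT = a.

S(f_1,f_2): lcm = a^2. S = 8ab - a + b.
  leading term ab: subtract (-8b)·f_2 from 8ab - a + b → -a + 72b^2 + b
  leading term a: subtract (1)·f_2 from -a + 72b^2 + b → 72b^2 - 8b
  leading term b^2: no divisor's leading term divides it; move 72b^2 to the remainder.
  leading term b: no divisor's leading term divides it; move -8b to the remainder.
  remainder 72b^2 - 8b ≠ 0; add h_3 = 72b^2 - 8b to the basis.

The other S-polynomials (S(f_1,h_3), S(f_2,h_3)) all reduce to 0 modulo the current basis, so we have a Gröbner basis.
Inter-reduce: drop elements whose leading term is divisible by another's, tail-reduce, and make monic.
Reduced Gröbner basis: {a - 9b, b^2 - 1/9b}.
Label its elements g_1 = a - 9b, g_2 = b^2 - 1/9b.

Reduce p = 7/4b^2 - 7/36b modulo G:
  leading term b^2: subtract (7/4)·g_2 from 7/4b^2 - 7/36b → 0
  normal form = 0.
Since the normal form is 0, p ∈ I.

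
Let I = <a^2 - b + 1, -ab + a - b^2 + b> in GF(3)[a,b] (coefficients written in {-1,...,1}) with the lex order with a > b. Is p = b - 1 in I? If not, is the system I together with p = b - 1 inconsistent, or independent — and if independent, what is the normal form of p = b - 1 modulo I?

First compute the reduced Gröbner basis of I by Buchberger's algorithm.
f_1 = a^2 - b + 1, LT = a^2.
f_2 = -ab + a - b^2 + b, LT = ab.

S(f_1,f_2): lcm = a^2b. S = a^2 - ab^2 + ab - b^2 + b.
  reduce S modulo (f_1, f_2):
  remainder b^3 + b^2 - b - 1 ≠ 0; add h_3 = b^3 + b^2 - b - 1 to the basis.

The other S-polynomials (S(f_1,h_3), S(f_2,h_3)) all reduce to 0 modulo the current basis, so we have a Gröbner basis.
Inter-reduce: drop elements whose leading term is divisible by another's, tail-reduce, and make monic.
Reduced Gröbner basis: {a^2 - b + 1, ab - a + b^2 - b, b^3 + b^2 - b - 1}.
Label its elements g_1 = a^2 - b + 1, g_2 = ab - a + b^2 - b, g_3 = b^3 + b^2 - b - 1.

Reduce p = b - 1 modulo G:
  leading term b: no divisor's leading term divides it; move b to the remainder.
  leading term 1: no divisor's leading term divides it; move -1 to the remainder.
  normal form = b - 1.
The normal form is nonzero, so p ∉ I. Since p minus its normal form lies in I, I + (p) = I + (r) where r = b - 1; decide whether this ideal is the whole ring.
Run Buchberger on G together with r (pairs among the g_i already reduce to 0 since G is a Gröbner basis):
g_1 = a^2 - b + 1, LT = a^2.
g_2 = ab - a + b^2 - b, LT = ab.
g_3 = b^3 + b^2 - b - 1, LT = b^3.
r = b - 1, LT = b.

The S-polynomials (S(g_1,g_2), S(g_1,g_3), S(g_1,r), S(g_2,g_3), S(g_2,r), S(g_3,r)) all reduce to 0 modulo the current basis, so we have a Gröbner basis.
Inter-reduce: drop elements whose leading term is divisible by another's, tail-reduce, and make monic.
Reduced Gröbner basis: {a^2, b - 1}.
The reduced Gröbner basis of I + (p) is {a^2, b - 1} ≠ {1}, a proper ideal, so the enlarged system stays consistent: p is independent of I, with normal form b - 1.

b - 1 is independent of I; its normal form modulo I is b - 1.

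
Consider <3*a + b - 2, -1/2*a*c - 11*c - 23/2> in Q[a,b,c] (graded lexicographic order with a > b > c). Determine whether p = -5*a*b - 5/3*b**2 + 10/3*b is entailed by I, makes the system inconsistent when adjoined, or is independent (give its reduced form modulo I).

First compute the reduced Gröbner basis of I by Buchberger's algorithm.
f_1 = 3*a + b - 2, LT = a.
f_2 = -1/2*a*c - 11*c - 23/2, LT = a*c.

S(f_1,f_2): lcm = a*c. S = 1/3*b*c - 68/3*c - 23.
  leading term b*c: no divisor's leading term divides it; move 1/3*b*c to the remainder.
  leading term c: no divisor's leading term divides it; move -68/3*c to the remainder.
  leading term 1: no divisor's leading term divides it; move -23 to the remainder.
  remainder 1/3*b*c - 68/3*c - 23 ≠ 0; add h_3 = 1/3*b*c - 68/3*c - 23 to the basis.

S(f_1,h_3): leading monomials are coprime, so the S-polynomial reduces to 0 (Buchberger's first criterion).
S(f_2,h_3): lcm = a*b*c. S = 68*a*c + 22*b*c + 69*a + 23*b.
  leading term a*c: subtract (68/3*c)·f_1 from 68*a*c + 22*b*c + 69*a + 23*b → -2/3*b*c + 69*a + 23*b + 136/3*c
  leading term b*c: subtract (-2)·h_3 from -2/3*b*c + 69*a + 23*b + 136/3*c → 69*a + 23*b - 46
  leading term a: subtract (23)·f_1 from 69*a + 23*b - 46 → 0
  remainder 0.

Every S-polynomial of the final basis reduces to 0, so we have a Gröbner basis.
Inter-reduce: drop elements whose leading term is divisible by another's, tail-reduce, and make monic.
Reduced Gröbner basis: {b*c - 68*c - 69, a + 1/3*b - 2/3}.
Label its elements g_1 = b*c - 68*c - 69, g_2 = a + 1/3*b - 2/3.

Reduce p = -5*a*b - 5/3*b**2 + 10/3*b modulo G:
  leading term a*b: subtract (-5*b)·g_2 from -5*a*b - 5/3*b**2 + 10/3*b → 0
  normal form = 0.
Since the normal form is 0, p ∈ I.

The remainder on division by a Gröbner basis is unique — it is the normal form.

-5*a*b - 5/3*b**2 + 10/3*b lies in I (it reduces to 0).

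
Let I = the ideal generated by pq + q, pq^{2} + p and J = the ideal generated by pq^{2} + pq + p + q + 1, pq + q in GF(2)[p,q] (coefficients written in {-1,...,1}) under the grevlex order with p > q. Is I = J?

For a fixed monomial order, each ideal has a unique reduced Gröbner basis; comparing bases decides equality.
Buchberger on the first generating set:
f_1 = pq + q, LT = pq.
f_2 = pq^{2} + p, LT = pq^{2}.

S(f_1,f_2): lcm = pq^{2}. S = q^{2} + p.
  leading term q^{2}: no divisor's leading term divides it; move q^{2} to the remainder.
  leading term p: no divisor's leading term divides it; move p to the remainder.
  remainder q^{2} + p ≠ 0; add g_3 = q^{2} + p to the basis.

S(f_1,g_3): lcm = pq^{2}. S = p^{2} + q^{2}.
  leading term p^{2}: no divisor's leading term divides it; move p^{2} to the remainder.
  leading term q^{2}: subtract (1)·g_3 from q^{2} → p
  leading term p: no divisor's leading term divides it; move p to the remainder.
  remainder p^{2} + p ≠ 0; add g_4 = p^{2} + p to the basis.

S(f_2,g_3): lcm = pq^{2}. S = p^{2} + p.
  leading term p^{2}: subtract (1)·g_4 from p^{2} + p → 0
  remainder 0.

S(f_1,g_4): lcm = p^{2}q. S = 0.
  remainder 0.

S(f_2,g_4): lcm = p^{2}q^{2}. S = pq^{2} + p^{2}.
  leading term pq^{2}: subtract (q)·f_1 from pq^{2} + p^{2} → p^{2} + q^{2}
  leading term p^{2}: subtract (1)·g_4 from p^{2} + q^{2} → q^{2} + p
  leading term q^{2}: subtract (1)·g_3 from q^{2} + p → 0
  remainder 0.

S(g_3,g_4): leading monomials are coprime, so the S-polynomial reduces to 0 (Buchberger's first criterion).
Every S-polynomial of the final basis reduces to 0, so we have a Gröbner basis.
Inter-reduce: drop elements whose leading term is divisible by another's, tail-reduce, and make monic.
Reduced Gröbner basis: {p^{2} + p, pq + q, q^{2} + p}.

Buchberger on the second generating set:
h_1 = pq^{2} + pq + p + q + 1, LT = pq^{2}.
h_2 = pq + q, LT = pq.

S(h_1,h_2): lcm = pq^{2}. S = pq + q^{2} + p + q + 1.
  leading term pq: subtract (1)·h_2 from pq + q^{2} + p + q + 1 → q^{2} + p + 1
  leading term q^{2}: no divisor's leading term divides it; move q^{2} to the remainder.
  leading term p: no divisor's leading term divides it; move p to the remainder.
  leading term 1: no divisor's leading term divides it; move 1 to the remainder.
  remainder q^{2} + p + 1 ≠ 0; add k_3 = q^{2} + p + 1 to the basis.

S(h_1,k_3): lcm = pq^{2}. S = p^{2} + pq + q + 1.
  leading term p^{2}: no divisor's leading term divides it; move p^{2} to the remainder.
  leading term pq: subtract (1)·h_2 from pq + q + 1 → 1
  leading term 1: no divisor's leading term divides it; move 1 to the remainder.
  remainder p^{2} + 1 ≠ 0; add k_4 = p^{2} + 1 to the basis.

S(h_2,k_3): lcm = pq^{2}. S = p^{2} + q^{2} + p.
  leading term p^{2}: subtract (1)·k_4 from p^{2} + q^{2} + p → q^{2} + p + 1
  leading term q^{2}: subtract (1)·k_3 from q^{2} + p + 1 → 0
  remainder 0.

S(h_1,k_4): lcm = p^{2}q^{2}. S = p^{2}q + p^{2} + pq + q^{2} + p.
  leading term p^{2}q: subtract (p)·h_2 from p^{2}q + p^{2} + pq + q^{2} + p → p^{2} + q^{2} + p
  leading term p^{2}: subtract (1)·k_4 from p^{2} + q^{2} + p → q^{2} + p + 1
  leading term q^{2}: subtract (1)·k_3 from q^{2} + p + 1 → 0
  remainder 0.

S(h_2,k_4): lcm = p^{2}q. S = pq + q.
  leading term pq: subtract (1)·h_2 from pq + q → 0
  remainder 0.

S(k_3,k_4): leading monomials are coprime, so the S-polynomial reduces to 0 (Buchberger's first criterion).
Every S-polynomial of the final basis reduces to 0, so we have a Gröbner basis.
Inter-reduce: drop elements whose leading term is divisible by another's, tail-reduce, and make monic.
Reduced Gröbner basis: {p^{2} + 1, pq + q, q^{2} + p + 1}.

Since the reduced bases disagree, the two ideals are not the same.

No, the ideals differ.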